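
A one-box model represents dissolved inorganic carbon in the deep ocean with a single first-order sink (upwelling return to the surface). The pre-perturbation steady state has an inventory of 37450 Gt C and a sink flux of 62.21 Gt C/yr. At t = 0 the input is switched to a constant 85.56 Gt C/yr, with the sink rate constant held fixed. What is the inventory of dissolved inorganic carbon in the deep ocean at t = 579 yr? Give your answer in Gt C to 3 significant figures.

τ = M₀/F₀ = 37450/62.21 = 602.0 yr; rate constant k = 1/τ.
New steady state M_∞ = F₁/k = F₁·τ = 85.56 × 602.0 = 51507 Gt C.
M(t) = M_∞ + (M₀ − M_∞)·e^(−t/τ); t/τ = 579/602.0 = 0.9618, so e^(−t/τ) = 0.3822.
M(t) = 51507 − 14060 × 0.3822 = 46134 Gt C.

46100 Gt C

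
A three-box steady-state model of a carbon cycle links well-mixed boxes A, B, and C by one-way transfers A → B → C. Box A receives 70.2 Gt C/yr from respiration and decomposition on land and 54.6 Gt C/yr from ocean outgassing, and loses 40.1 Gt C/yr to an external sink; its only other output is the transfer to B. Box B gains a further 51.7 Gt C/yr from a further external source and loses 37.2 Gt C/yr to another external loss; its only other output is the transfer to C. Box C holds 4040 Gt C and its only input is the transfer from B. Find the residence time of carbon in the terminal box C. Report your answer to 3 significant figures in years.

40.7 yr

Box A: F(A→B) = (70.2 + 54.6) − 40.1 = 84.700 Gt C/yr.
Box B: F(B→C) = (84.700 + 51.7) − 37.2 = 99.200 Gt C/yr.
Box C throughput = its input = 99.200 Gt C/yr; τ = 4040 / 99.200 = 40.73 yr.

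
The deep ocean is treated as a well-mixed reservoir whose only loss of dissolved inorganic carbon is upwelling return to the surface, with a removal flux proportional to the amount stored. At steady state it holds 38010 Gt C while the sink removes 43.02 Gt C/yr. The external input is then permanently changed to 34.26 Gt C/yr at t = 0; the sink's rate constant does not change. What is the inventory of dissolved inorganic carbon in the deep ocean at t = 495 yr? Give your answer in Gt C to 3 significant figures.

τ = M₀/F₀ = 38010/43.02 = 883.5 yr; rate constant k = 1/τ.
New steady state M_∞ = F₁/k = F₁·τ = 34.26 × 883.5 = 30270 Gt C.
M(t) = M_∞ + (M₀ − M_∞)·e^(−t/τ); t/τ = 495/883.5 = 0.5602, so e^(−t/τ) = 0.5711.
M(t) = 30270 + 7740 × 0.5711 = 34690 Gt C.

34700 Gt C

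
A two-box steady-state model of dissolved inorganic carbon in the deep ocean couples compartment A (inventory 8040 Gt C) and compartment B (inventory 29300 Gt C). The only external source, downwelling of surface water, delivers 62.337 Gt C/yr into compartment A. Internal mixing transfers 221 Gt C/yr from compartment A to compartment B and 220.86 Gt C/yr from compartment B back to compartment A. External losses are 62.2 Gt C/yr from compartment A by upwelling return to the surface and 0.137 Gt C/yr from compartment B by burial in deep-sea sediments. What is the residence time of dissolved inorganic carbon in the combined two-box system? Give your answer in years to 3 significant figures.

Residence time in the combined system uses the total inventory and the total *external* removal — internal exchanges between the two boxes cancel.
M_total = 8040 + 29300 = 37340 Gt C.
ΣF_external_out = 62.2 + 0.137 = 62.337 Gt C/yr.
τ = M_total / ΣF_ext = 37340 / 62.337 = 599.0 yr.

599 yr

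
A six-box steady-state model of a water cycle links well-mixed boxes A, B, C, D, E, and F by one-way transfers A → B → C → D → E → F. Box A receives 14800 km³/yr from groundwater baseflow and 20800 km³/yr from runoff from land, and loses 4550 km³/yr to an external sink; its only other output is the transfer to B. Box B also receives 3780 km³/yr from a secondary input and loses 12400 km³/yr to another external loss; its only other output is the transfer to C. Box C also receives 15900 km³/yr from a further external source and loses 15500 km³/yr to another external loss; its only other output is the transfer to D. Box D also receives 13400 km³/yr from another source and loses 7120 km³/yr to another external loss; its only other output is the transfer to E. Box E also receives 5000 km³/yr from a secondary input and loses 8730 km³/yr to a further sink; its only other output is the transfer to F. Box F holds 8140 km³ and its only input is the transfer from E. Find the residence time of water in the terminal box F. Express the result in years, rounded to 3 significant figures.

Box A: F(A→B) = (14800 + 20800) − 4550 = 31050 km³/yr.
Box B: F(B→C) = (31050 + 3780) − 12400 = 22430 km³/yr.
Box C: F(C→D) = (22430 + 15900) − 15500 = 22830 km³/yr.
Box D: F(D→E) = (22830 + 13400) − 7120 = 29110 km³/yr.
Box E: F(E→F) = (29110 + 5000) − 8730 = 25380 km³/yr.
Box F throughput = its input = 25380 km³/yr; τ = 8140 / 25380 = 0.3207 yr.

0.321 yr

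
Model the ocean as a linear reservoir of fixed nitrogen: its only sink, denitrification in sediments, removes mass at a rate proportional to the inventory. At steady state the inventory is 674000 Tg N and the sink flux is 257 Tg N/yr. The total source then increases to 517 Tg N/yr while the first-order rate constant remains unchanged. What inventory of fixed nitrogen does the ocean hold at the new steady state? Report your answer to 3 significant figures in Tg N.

Rate constant k = F/M = 257 / 674000 = 0.0003813 yr⁻¹.
At the new steady state, source = k·M_new ⇒ M_new = 517 / 0.0003813 = 1.356×10^6 Tg N.
(Equivalently M_new = M × F_new/F_old = 674000 × 517/257.)

1.36×10^6 Tg N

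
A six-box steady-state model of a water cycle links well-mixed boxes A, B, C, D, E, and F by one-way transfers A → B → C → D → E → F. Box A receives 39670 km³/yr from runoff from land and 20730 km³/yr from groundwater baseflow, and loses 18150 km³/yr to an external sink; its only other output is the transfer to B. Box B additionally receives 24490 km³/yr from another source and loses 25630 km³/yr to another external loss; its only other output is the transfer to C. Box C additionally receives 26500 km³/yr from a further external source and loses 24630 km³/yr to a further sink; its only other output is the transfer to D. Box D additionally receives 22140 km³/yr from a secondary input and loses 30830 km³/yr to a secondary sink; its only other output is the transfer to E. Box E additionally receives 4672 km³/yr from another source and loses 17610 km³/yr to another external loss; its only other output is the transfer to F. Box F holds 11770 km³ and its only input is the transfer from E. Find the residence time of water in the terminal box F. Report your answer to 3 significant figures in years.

0.551 yr

Box A: F(A→B) = (39670 + 20730) − 18150 = 42250 km³/yr.
Box B: F(B→C) = (42250 + 24490) − 25630 = 41110 km³/yr.
Box C: F(C→D) = (41110 + 26500) − 24630 = 42980 km³/yr.
Box D: F(D→E) = (42980 + 22140) − 30830 = 34290 km³/yr.
Box E: F(E→F) = (34290 + 4672) − 17610 = 21352 km³/yr.
Box F throughput = its input = 21352 km³/yr; τ = 11770 / 21352 = 0.5512 yr.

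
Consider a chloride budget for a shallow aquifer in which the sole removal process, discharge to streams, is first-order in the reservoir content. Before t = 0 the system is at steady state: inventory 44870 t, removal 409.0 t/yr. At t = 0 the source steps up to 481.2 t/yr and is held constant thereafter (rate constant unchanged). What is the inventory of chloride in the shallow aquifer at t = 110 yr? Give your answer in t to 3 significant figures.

Residence time τ = M₀/F₀ = 109.7 yr. The eventual steady state is M_∞ = M₀·(F₁/F₀) = 44870 × 481.2/409.0 = 52791 t.
The anomaly ΔM(t) = M(t) − M_∞ decays as ΔM₀·e^(−t/τ) with ΔM₀ = 44870 − 52791 = −7921 t.
At t = 110 yr, e^(−t/τ) = e^(−1.003) = 0.3669, so ΔM = −2906 t and M = 52791 − 2906 = 49885 t.

49900 t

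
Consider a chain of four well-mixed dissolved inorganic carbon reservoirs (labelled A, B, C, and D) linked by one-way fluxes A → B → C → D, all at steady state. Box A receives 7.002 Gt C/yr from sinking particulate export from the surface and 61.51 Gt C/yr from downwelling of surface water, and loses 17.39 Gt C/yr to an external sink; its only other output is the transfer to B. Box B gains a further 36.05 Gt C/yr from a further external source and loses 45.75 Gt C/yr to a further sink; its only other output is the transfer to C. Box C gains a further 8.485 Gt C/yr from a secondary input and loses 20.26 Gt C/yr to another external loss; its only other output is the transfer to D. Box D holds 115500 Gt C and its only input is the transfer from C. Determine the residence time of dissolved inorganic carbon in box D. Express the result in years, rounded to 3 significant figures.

3900 yr

Box A: F(A→B) = (7.002 + 61.51) − 17.39 = 51.122 Gt C/yr.
Box B: F(B→C) = (51.122 + 36.05) − 45.75 = 41.422 Gt C/yr.
Box C: F(C→D) = (41.422 + 8.485) − 20.26 = 29.647 Gt C/yr.
Box D throughput = its input = 29.647 Gt C/yr; τ = 115500 / 29.647 = 3896 yr.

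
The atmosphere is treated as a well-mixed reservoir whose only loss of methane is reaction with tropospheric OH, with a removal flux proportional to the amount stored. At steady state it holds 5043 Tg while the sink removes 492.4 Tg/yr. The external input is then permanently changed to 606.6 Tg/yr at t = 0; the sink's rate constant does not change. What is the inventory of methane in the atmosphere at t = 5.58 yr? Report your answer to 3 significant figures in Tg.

5530 Tg

τ = M₀/F₀ = 5043/492.4 = 10.24 yr; rate constant k = 1/τ.
New steady state M_∞ = F₁/k = F₁·τ = 606.6 × 10.24 = 6212.6 Tg.
M(t) = M_∞ + (M₀ − M_∞)·e^(−t/τ); t/τ = 5.58/10.24 = 0.5448, so e^(−t/τ) = 0.5799.
M(t) = 6212.6 − 1170 × 0.5799 = 5534.3 Tg.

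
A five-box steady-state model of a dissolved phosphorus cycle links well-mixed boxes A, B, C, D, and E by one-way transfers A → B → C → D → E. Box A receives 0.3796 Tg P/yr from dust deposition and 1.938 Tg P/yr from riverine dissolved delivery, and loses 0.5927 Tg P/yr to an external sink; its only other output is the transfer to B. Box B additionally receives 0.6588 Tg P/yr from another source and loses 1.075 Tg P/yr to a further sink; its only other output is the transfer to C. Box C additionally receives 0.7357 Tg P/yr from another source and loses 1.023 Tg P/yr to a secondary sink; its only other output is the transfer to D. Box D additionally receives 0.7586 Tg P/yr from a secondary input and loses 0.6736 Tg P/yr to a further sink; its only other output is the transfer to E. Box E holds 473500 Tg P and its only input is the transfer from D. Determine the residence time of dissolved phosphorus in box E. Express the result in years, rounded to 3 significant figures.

Box A: F(A→B) = (0.3796 + 1.938) − 0.5927 = 1.7249 Tg P/yr.
Box B: F(B→C) = (1.7249 + 0.6588) − 1.075 = 1.3087 Tg P/yr.
Box C: F(C→D) = (1.3087 + 0.7357) − 1.023 = 1.0214 Tg P/yr.
Box D: F(D→E) = (1.0214 + 0.7586) − 0.6736 = 1.1064 Tg P/yr.
Box E throughput = its input = 1.1064 Tg P/yr; τ = 473500 / 1.1064 = 428000 yr.

428000 yr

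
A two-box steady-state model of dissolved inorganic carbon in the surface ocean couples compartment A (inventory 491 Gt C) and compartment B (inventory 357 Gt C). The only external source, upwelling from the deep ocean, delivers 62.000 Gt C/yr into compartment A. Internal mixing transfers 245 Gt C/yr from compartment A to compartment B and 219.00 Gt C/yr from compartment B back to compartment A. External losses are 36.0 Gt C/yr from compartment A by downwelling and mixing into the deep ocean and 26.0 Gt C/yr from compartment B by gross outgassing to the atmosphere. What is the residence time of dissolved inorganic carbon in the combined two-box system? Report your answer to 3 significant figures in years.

13.7 yr

For the system as a whole, the A↔B exchange is internal and contributes nothing to the throughput; only the external sinks remove mass.
M_total = 491 + 357 = 848.00 Gt C.
ΣF_external_out = 36.0 + 26.0 = 62.000 Gt C/yr.
τ = M_total / ΣF_ext = 848.00 / 62.000 = 13.68 yr.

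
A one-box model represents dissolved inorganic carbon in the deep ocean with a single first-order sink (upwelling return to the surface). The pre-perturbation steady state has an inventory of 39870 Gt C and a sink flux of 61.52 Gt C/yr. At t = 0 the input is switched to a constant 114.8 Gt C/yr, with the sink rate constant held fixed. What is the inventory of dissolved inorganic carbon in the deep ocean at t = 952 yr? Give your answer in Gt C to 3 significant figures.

66500 Gt C

The sink rate constant is k = F₀/M₀ = 61.52/39870 = 0.001543 yr⁻¹.
Solving dM/dt = F₁ − kM with M(0) = M₀ gives M(t) = F₁/k + (M₀ − F₁/k)·e^(−kt).
F₁/k = 114.8/0.001543 = 74400 Gt C; kt = 0.001543 × 952 = 1.469, e^(−kt) = 0.2302.
M(952) = 74400 + (39870 − 74400) × 0.2302 = 74400 − 7948 = 66452 Gt C.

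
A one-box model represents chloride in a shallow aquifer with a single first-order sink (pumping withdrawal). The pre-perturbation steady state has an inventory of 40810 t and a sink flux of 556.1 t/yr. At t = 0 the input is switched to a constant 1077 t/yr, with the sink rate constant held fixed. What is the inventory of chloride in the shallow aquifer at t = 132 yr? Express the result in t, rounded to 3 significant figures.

τ = M₀/F₀ = 40810/556.1 = 73.39 yr; rate constant k = 1/τ.
New steady state M_∞ = F₁/k = F₁·τ = 1077 × 73.39 = 79037 t.
M(t) = M_∞ + (M₀ − M_∞)·e^(−t/τ); t/τ = 132/73.39 = 1.799, so e^(−t/τ) = 0.1655.
M(t) = 79037 − 38230 × 0.1655 = 72710 t.

72700 t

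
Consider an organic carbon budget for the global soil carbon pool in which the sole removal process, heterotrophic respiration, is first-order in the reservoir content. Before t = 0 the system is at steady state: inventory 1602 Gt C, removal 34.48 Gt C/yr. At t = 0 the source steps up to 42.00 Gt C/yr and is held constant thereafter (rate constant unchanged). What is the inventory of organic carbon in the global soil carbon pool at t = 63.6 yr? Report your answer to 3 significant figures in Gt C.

The sink rate constant is k = F₀/M₀ = 34.48/1602 = 0.02152 yr⁻¹.
Solving dM/dt = F₁ − kM with M(0) = M₀ gives M(t) = F₁/k + (M₀ − F₁/k)·e^(−kt).
F₁/k = 42.00/0.02152 = 1951.4 Gt C; kt = 0.02152 × 63.6 = 1.369, e^(−kt) = 0.2544.
M(63.6) = 1951.4 + (1602 − 1951.4) × 0.2544 = 1951.4 − 88.88 = 1862.5 Gt C.

1860 Gt C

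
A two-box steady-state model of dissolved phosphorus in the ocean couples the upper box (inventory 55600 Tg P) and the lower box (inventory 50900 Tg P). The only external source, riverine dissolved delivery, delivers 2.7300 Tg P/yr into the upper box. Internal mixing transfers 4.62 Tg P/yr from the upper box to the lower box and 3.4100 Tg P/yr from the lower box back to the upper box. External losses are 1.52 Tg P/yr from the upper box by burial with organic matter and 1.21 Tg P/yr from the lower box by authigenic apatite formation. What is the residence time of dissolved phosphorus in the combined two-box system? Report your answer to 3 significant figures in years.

Residence time in the combined system uses the total inventory and the total *external* removal — internal exchanges between the two boxes cancel.
M_total = 55600 + 50900 = 106500 Tg P.
ΣF_external_out = 1.52 + 1.21 = 2.7300 Tg P/yr.
τ = M_total / ΣF_ext = 106500 / 2.7300 = 39010 yr.

39000 yr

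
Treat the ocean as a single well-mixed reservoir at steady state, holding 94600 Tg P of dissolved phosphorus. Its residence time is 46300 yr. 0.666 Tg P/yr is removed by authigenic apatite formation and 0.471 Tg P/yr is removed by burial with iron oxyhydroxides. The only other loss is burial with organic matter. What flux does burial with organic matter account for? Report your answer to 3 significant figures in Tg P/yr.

Total removal F = M/τ = 94600 / 46300 = 2.043 Tg P/yr.
Burial with organic matter = F − (0.666 + 0.471) = 2.043 − 1.137 = 0.9062 Tg P/yr.

0.906 Tg P/yr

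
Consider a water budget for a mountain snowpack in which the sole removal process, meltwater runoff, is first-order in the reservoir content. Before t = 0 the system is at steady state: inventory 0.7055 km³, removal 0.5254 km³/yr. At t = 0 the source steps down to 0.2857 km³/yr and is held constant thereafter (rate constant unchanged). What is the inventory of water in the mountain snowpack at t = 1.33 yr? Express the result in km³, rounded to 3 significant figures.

0.503 km³

The sink rate constant is k = F₀/M₀ = 0.5254/0.7055 = 0.7447 yr⁻¹.
Solving dM/dt = F₁ − kM with M(0) = M₀ gives M(t) = F₁/k + (M₀ − F₁/k)·e^(−kt).
F₁/k = 0.2857/0.7447 = 0.38363 km³; kt = 0.7447 × 1.33 = 0.9905, e^(−kt) = 0.3714.
M(1.33) = 0.38363 + (0.7055 − 0.38363) × 0.3714 = 0.38363 + 0.1195 = 0.50317 km³.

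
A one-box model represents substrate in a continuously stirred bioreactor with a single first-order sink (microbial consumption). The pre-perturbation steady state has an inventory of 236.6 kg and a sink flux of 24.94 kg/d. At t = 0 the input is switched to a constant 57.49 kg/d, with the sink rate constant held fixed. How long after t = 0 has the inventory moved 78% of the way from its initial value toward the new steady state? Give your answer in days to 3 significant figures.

τ = M₀/F₀ = 236.6/24.94 = 9.487 d.
The remaining gap fraction is e^(−t/τ); 78% covered ⇒ e^(−t/τ) = 0.220.
t = −τ ln(0.220) = 9.487 × 1.514 = 14.36 d.

14.4 d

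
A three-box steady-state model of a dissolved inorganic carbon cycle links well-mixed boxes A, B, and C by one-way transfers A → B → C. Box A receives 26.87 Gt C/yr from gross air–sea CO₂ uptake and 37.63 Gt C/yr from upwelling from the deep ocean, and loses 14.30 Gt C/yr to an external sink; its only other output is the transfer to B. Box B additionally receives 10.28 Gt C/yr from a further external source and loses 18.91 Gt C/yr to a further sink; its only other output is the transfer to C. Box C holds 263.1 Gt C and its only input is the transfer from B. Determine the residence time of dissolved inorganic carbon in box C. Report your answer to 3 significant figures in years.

6.33 yr

Box A: F(A→B) = (26.87 + 37.63) − 14.30 = 50.200 Gt C/yr.
Box B: F(B→C) = (50.200 + 10.28) − 18.91 = 41.570 Gt C/yr.
Box C throughput = its input = 41.570 Gt C/yr; τ = 263.1 / 41.570 = 6.329 yr.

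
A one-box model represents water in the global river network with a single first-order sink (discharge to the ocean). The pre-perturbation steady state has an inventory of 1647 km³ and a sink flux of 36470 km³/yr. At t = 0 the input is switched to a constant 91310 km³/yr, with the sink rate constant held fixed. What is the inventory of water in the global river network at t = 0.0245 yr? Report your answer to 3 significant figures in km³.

2680 km³

τ = M₀/F₀ = 1647/36470 = 0.04516 yr; rate constant k = 1/τ.
New steady state M_∞ = F₁/k = F₁·τ = 91310 × 0.04516 = 4123.6 km³.
M(t) = M_∞ + (M₀ − M_∞)·e^(−t/τ); t/τ = 0.0245/0.04516 = 0.5425, so e^(−t/τ) = 0.5813.
M(t) = 4123.6 − 2477 × 0.5813 = 2684.0 km³.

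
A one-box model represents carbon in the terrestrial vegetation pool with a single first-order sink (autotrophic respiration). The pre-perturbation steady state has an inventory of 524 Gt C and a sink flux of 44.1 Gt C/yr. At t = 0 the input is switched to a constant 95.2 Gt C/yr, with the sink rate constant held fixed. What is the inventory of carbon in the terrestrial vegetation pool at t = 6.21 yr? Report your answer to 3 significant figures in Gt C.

771 Gt C

τ = M₀/F₀ = 524/44.1 = 11.88 yr; rate constant k = 1/τ.
New steady state M_∞ = F₁/k = F₁·τ = 95.2 × 11.88 = 1131.2 Gt C.
M(t) = M_∞ + (M₀ − M_∞)·e^(−t/τ); t/τ = 6.21/11.88 = 0.5226, so e^(−t/τ) = 0.5930.
M(t) = 1131.2 − 607.2 × 0.5930 = 771.15 Gt C.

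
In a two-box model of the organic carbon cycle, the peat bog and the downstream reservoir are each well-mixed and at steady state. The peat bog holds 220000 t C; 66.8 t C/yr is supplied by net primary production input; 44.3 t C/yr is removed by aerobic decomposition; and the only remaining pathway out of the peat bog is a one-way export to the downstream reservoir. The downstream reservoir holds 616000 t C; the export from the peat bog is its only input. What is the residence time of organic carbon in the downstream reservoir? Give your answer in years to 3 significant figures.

Balance the peat bog: ΣF_in = 66.800 t C/yr.
Export to the downstream reservoir = ΣF_in − (44.3) = 22.500 t C/yr.
At steady state the output of the downstream reservoir equals its input, 22.500 t C/yr.
τ = M / F = 616000 / 22.500 = 27380 yr.

27400 yr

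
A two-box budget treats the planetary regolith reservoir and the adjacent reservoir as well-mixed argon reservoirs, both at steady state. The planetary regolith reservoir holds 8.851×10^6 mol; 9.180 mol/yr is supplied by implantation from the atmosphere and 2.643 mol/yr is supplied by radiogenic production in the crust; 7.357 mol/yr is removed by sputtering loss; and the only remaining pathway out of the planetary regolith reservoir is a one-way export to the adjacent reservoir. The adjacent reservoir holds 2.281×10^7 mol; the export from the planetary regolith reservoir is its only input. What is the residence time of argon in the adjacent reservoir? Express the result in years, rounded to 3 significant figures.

Balance the planetary regolith reservoir: ΣF_in = 9.180 + 2.643 = 11.823 mol/yr.
Export to the adjacent reservoir = ΣF_in − (7.357) = 4.4660 mol/yr.
At steady state the output of the adjacent reservoir equals its input, 4.4660 mol/yr.
τ = M / F = 2.281×10^7 / 4.4660 = 5.107×10^6 yr.

5.11×10^6 yr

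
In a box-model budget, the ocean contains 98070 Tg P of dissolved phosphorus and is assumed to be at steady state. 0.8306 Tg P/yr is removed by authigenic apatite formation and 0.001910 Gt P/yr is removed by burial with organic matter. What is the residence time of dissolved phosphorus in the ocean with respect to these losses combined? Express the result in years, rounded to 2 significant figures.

36000 yr

Convert the burial with organic matter flux: 0.001910 Gt P/yr = 1.910 Tg P/yr.
Total removal = 0.8306 + 1.910 = 2.7406 Tg P/yr.
τ = M / ΣF_out = 98070 / 2.7406 = 35780 yr.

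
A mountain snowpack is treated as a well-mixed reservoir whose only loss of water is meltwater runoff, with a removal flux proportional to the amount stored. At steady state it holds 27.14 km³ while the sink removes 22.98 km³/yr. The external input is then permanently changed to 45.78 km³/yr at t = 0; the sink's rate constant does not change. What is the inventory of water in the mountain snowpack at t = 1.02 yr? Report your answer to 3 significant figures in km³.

τ = M₀/F₀ = 27.14/22.98 = 1.181 yr; rate constant k = 1/τ.
New steady state M_∞ = F₁/k = F₁·τ = 45.78 × 1.181 = 54.067 km³.
M(t) = M_∞ + (M₀ − M_∞)·e^(−t/τ); t/τ = 1.02/1.181 = 0.8637, so e^(−t/τ) = 0.4216.
M(t) = 54.067 − 26.93 × 0.4216 = 42.714 km³.

42.7 km³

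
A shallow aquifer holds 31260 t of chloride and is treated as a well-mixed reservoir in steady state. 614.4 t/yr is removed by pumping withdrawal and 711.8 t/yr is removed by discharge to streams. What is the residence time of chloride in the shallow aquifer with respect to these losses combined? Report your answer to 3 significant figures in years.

Total removal = 614.4 + 711.8 = 1326.2 t/yr.
τ = M / ΣF_out = 31260 / 1326.2 = 23.57 yr.

23.6 yr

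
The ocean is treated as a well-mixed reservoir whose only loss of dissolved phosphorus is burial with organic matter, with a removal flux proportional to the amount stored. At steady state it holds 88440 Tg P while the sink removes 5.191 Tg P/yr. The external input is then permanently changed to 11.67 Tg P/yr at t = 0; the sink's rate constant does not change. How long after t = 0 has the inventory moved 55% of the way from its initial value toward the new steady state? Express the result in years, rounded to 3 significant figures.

13600 yr

τ = M₀/F₀ = 88440/5.191 = 17040 yr.
The remaining gap fraction is e^(−t/τ); 55% covered ⇒ e^(−t/τ) = 0.450.
t = −τ ln(0.450) = 17040 × 0.7985 = 13600 yr.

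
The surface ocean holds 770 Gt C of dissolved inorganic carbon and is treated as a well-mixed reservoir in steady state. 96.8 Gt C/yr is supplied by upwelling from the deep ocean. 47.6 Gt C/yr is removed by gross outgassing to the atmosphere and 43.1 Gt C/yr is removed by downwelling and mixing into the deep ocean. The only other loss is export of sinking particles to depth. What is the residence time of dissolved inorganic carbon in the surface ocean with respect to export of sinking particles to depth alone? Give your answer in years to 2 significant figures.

130 yr

At steady state ΣF_in = ΣF_out.
ΣF_in = 96.800 Gt C/yr.
Export of sinking particles to depth flux = ΣF_in − (47.6 + 43.1) = 96.800 − 90.70 = 6.100 Gt C/yr.
τ = M / F = 770 / 6.100 = 126.2 yr.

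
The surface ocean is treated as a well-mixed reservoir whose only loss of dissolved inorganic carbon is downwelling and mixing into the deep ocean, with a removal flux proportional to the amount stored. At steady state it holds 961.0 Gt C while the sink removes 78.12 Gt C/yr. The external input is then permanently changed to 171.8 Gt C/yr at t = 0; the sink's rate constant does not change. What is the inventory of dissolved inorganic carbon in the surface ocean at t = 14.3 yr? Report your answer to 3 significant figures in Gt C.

1750 Gt C

Residence time τ = M₀/F₀ = 12.30 yr. The eventual steady state is M_∞ = M₀·(F₁/F₀) = 961.0 × 171.8/78.12 = 2113.4 Gt C.
The anomaly ΔM(t) = M(t) − M_∞ decays as ΔM₀·e^(−t/τ) with ΔM₀ = 961.0 − 2113.4 = −1152 Gt C.
At t = 14.3 yr, e^(−t/τ) = e^(−1.162) = 0.3127, so ΔM = −360.4 Gt C and M = 2113.4 − 360.4 = 1753.0 Gt C.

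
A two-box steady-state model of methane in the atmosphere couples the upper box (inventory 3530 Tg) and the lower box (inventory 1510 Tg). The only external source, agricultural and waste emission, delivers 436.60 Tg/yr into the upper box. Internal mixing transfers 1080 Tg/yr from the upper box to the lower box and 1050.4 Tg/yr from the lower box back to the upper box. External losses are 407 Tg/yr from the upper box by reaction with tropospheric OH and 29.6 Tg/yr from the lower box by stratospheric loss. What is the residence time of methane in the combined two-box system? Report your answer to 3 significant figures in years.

Residence time in the combined system uses the total inventory and the total *external* removal — internal exchanges between the two boxes cancel.
M_total = 3530 + 1510 = 5040.0 Tg.
ΣF_external_out = 407 + 29.6 = 436.60 Tg/yr.
τ = M_total / ΣF_ext = 5040.0 / 436.60 = 11.54 yr.

11.5 yr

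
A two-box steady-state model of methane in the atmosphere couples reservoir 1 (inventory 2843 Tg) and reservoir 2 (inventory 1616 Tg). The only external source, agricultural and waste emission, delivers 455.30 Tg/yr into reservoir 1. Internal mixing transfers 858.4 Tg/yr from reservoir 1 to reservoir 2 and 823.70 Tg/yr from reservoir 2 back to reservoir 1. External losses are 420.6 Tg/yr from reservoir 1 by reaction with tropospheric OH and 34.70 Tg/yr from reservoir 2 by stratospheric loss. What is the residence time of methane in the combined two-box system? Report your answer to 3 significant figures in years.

Treat the two boxes together as one reservoir: the mixing fluxes between them are internal recycling, so τ = ΣM / Σ(external losses).
M_total = 2843 + 1616 = 4459.0 Tg.
ΣF_external_out = 420.6 + 34.70 = 455.30 Tg/yr.
τ = M_total / ΣF_ext = 4459.0 / 455.30 = 9.794 yr.

9.79 yr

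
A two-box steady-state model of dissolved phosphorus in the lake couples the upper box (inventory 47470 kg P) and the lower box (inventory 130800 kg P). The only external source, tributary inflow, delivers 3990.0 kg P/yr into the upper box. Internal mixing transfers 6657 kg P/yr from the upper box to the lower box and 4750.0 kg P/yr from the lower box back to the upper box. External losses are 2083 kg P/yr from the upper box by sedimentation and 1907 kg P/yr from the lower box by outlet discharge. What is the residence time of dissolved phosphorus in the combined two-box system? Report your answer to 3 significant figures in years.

Treat the two boxes together as one reservoir: the mixing fluxes between them are internal recycling, so τ = ΣM / Σ(external losses).
M_total = 47470 + 130800 = 178270 kg P.
ΣF_external_out = 2083 + 1907 = 3990.0 kg P/yr.
τ = M_total / ΣF_ext = 178270 / 3990.0 = 44.68 yr.

44.7 yr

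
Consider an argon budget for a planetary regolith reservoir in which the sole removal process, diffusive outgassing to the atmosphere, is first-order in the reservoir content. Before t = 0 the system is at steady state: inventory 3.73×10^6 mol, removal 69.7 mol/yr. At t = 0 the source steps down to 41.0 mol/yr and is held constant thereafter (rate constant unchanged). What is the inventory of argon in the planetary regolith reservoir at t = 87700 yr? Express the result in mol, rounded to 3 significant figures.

2.49×10^6 mol

τ = M₀/F₀ = 3.73×10^6/69.7 = 53520 yr; rate constant k = 1/τ.
New steady state M_∞ = F₁/k = F₁·τ = 41.0 × 53520 = 2.1941×10^6 mol.
M(t) = M_∞ + (M₀ − M_∞)·e^(−t/τ); t/τ = 87700/53520 = 1.639, so e^(−t/τ) = 0.1942.
M(t) = 2.1941×10^6 + 1.536×10^6 × 0.1942 = 2.4924×10^6 mol.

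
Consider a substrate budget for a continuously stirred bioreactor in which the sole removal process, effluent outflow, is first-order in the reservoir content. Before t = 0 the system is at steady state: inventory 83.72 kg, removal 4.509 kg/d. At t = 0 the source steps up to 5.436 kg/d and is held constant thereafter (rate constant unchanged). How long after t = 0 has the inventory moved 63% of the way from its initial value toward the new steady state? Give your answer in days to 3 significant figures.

τ = M₀/F₀ = 83.72/4.509 = 18.57 d.
The remaining gap fraction is e^(−t/τ); 63% covered ⇒ e^(−t/τ) = 0.370.
t = −τ ln(0.370) = 18.57 × 0.9943 = 18.46 d.

18.5 d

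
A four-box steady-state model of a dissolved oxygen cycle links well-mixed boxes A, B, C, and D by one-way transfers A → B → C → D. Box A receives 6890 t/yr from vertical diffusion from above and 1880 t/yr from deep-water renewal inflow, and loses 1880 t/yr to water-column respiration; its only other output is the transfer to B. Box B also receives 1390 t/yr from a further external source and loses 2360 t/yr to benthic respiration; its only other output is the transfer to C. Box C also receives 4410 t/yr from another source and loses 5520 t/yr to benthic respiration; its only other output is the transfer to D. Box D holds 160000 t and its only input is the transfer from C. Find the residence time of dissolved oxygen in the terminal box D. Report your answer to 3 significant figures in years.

33.3 yr

Box A: F(A→B) = (6890 + 1880) − 1880 = 6890.0 t/yr.
Box B: F(B→C) = (6890.0 + 1390) − 2360 = 5920.0 t/yr.
Box C: F(C→D) = (5920.0 + 4410) − 5520 = 4810.0 t/yr.
Box D throughput = its input = 4810.0 t/yr; τ = 160000 / 4810.0 = 33.26 yr.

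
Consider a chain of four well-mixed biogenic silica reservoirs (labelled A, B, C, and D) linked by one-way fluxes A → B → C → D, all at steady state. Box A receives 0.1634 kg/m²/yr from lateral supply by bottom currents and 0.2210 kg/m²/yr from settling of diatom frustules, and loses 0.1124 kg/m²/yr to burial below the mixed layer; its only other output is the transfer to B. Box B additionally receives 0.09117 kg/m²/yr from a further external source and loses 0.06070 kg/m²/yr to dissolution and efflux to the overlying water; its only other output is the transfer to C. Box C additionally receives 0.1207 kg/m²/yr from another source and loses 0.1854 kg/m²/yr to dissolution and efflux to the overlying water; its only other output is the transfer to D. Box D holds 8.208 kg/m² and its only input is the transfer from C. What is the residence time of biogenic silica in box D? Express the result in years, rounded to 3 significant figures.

34.5 yr

Box A: F(A→B) = (0.1634 + 0.2210) − 0.1124 = 0.27200 kg/m²/yr.
Box B: F(B→C) = (0.27200 + 0.09117) − 0.06070 = 0.30247 kg/m²/yr.
Box C: F(C→D) = (0.30247 + 0.1207) − 0.1854 = 0.23777 kg/m²/yr.
Box D throughput = its input = 0.23777 kg/m²/yr; τ = 8.208 / 0.23777 = 34.52 yr.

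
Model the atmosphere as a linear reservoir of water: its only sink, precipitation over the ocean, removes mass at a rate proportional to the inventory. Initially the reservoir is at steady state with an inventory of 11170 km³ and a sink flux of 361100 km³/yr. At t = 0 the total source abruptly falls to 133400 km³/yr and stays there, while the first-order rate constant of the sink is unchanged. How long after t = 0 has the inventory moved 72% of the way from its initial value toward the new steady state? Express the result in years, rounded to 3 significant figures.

τ = M₀/F₀ = 11170/361100 = 0.03093 yr.
The remaining gap fraction is e^(−t/τ); 72% covered ⇒ e^(−t/τ) = 0.280.
t = −τ ln(0.280) = 0.03093 × 1.273 = 0.03938 yr.

0.0394 yr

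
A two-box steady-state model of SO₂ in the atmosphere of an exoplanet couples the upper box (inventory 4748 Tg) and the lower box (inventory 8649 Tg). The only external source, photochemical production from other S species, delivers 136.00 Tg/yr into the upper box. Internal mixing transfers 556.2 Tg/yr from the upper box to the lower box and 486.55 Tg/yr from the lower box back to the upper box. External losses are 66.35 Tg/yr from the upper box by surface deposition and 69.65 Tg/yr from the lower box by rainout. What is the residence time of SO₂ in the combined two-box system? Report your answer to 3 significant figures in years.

Residence time in the combined system uses the total inventory and the total *external* removal — internal exchanges between the two boxes cancel.
M_total = 4748 + 8649 = 13397 Tg.
ΣF_external_out = 66.35 + 69.65 = 136.00 Tg/yr.
τ = M_total / ΣF_ext = 13397 / 136.00 = 98.51 yr.

98.5 yr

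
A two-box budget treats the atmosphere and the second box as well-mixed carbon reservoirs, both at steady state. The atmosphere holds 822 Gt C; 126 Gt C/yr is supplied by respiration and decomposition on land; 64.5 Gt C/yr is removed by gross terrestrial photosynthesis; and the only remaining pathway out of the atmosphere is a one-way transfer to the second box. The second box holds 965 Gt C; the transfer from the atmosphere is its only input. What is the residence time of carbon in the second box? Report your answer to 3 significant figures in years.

15.7 yr

Balance the atmosphere: ΣF_in = 126.00 Gt C/yr.
Transfer to the second box = ΣF_in − (64.5) = 61.500 Gt C/yr.
At steady state the output of the second box equals its input, 61.500 Gt C/yr.
τ = M / F = 965 / 61.500 = 15.69 yr.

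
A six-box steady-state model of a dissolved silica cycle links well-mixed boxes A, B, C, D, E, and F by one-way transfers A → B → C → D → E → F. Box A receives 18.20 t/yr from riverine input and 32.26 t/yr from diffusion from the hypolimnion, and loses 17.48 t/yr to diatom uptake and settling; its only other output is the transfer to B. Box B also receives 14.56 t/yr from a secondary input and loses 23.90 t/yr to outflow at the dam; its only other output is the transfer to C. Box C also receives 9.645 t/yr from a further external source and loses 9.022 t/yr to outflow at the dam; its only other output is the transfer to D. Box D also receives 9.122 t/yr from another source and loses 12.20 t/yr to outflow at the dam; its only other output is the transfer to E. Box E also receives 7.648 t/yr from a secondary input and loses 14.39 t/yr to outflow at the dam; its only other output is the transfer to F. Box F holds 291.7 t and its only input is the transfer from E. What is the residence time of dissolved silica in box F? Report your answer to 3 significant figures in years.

Box A: F(A→B) = (18.20 + 32.26) − 17.48 = 32.980 t/yr.
Box B: F(B→C) = (32.980 + 14.56) − 23.90 = 23.640 t/yr.
Box C: F(C→D) = (23.640 + 9.645) − 9.022 = 24.263 t/yr.
Box D: F(D→E) = (24.263 + 9.122) − 12.20 = 21.185 t/yr.
Box E: F(E→F) = (21.185 + 7.648) − 14.39 = 14.443 t/yr.
Box F throughput = its input = 14.443 t/yr; τ = 291.7 / 14.443 = 20.20 yr.

20.2 yr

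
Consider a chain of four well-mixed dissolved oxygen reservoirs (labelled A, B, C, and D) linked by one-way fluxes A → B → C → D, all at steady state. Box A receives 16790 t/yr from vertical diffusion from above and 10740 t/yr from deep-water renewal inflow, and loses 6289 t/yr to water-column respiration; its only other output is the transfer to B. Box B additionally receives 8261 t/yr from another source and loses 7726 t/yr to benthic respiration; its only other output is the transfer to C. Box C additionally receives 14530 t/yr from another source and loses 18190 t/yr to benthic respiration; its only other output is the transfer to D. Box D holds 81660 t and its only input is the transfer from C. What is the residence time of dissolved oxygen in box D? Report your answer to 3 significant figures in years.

Box A: F(A→B) = (16790 + 10740) − 6289 = 21241 t/yr.
Box B: F(B→C) = (21241 + 8261) − 7726 = 21776 t/yr.
Box C: F(C→D) = (21776 + 14530) − 18190 = 18116 t/yr.
Box D throughput = its input = 18116 t/yr; τ = 81660 / 18116 = 4.508 yr.

4.51 yr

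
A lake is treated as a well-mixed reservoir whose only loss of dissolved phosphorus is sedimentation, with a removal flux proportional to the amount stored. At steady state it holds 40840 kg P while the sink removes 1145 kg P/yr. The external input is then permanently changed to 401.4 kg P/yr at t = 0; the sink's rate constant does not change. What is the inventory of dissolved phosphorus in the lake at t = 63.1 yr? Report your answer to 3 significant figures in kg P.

18800 kg P

τ = M₀/F₀ = 40840/1145 = 35.67 yr; rate constant k = 1/τ.
New steady state M_∞ = F₁/k = F₁·τ = 401.4 × 35.67 = 14317 kg P.
M(t) = M_∞ + (M₀ − M_∞)·e^(−t/τ); t/τ = 63.1/35.67 = 1.769, so e^(−t/τ) = 0.1705.
M(t) = 14317 + 26520 × 0.1705 = 18839 kg P.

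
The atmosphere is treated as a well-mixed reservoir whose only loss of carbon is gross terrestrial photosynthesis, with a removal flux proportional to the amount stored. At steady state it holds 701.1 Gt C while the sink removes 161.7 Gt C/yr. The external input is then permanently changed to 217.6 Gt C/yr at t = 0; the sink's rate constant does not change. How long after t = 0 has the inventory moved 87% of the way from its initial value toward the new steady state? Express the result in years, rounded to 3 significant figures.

τ = M₀/F₀ = 701.1/161.7 = 4.336 yr.
The remaining gap fraction is e^(−t/τ); 87% covered ⇒ e^(−t/τ) = 0.130.
t = −τ ln(0.130) = 4.336 × 2.040 = 8.846 yr.

8.85 yr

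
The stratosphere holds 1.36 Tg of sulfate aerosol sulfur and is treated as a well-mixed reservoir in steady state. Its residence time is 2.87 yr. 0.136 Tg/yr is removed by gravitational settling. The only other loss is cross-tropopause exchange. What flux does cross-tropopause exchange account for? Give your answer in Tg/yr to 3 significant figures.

0.338 Tg/yr

Total removal F = M/τ = 1.36 / 2.87 = 0.4739 Tg/yr.
Cross-tropopause exchange = F − (0.136) = 0.4739 − 0.1360 = 0.3379 Tg/yr.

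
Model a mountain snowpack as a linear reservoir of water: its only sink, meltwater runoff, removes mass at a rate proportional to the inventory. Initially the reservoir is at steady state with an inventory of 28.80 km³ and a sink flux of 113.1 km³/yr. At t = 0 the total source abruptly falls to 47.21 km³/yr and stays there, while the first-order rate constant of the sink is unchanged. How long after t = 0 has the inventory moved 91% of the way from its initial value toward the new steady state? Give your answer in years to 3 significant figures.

τ = M₀/F₀ = 28.80/113.1 = 0.2546 yr.
The remaining gap fraction is e^(−t/τ); 91% covered ⇒ e^(−t/τ) = 0.0900.
t = −τ ln(0.0900) = 0.2546 × 2.408 = 0.6132 yr.

0.613 yr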